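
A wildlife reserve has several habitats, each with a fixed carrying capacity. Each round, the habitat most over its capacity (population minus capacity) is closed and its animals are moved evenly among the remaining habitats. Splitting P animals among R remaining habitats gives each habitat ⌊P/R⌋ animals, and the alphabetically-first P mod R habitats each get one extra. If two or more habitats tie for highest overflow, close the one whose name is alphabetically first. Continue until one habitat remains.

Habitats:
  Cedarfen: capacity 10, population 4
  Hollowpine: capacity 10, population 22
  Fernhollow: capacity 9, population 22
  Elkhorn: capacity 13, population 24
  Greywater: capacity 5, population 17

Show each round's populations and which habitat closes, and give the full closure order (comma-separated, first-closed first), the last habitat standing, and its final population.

Round 1: Cedarfen=4 Elkhorn=24 Fernhollow=22 Greywater=17 Hollowpine=22 → close Fernhollow (overflow 13)
  22÷4 = 5 each, +1 to first 2
Round 2: Cedarfen=10 Elkhorn=30 Greywater=22 Hollowpine=27 → close Elkhorn (overflow 17)
  30÷3 = 10 each, +1 to first 0
Round 3: Cedarfen=20 Greywater=32 Hollowpine=37 → close Greywater (overflow 27)
  32÷2 = 16 each, +1 to first 0
Round 4: Cedarfen=36 Hollowpine=53 → close Hollowpine (overflow 43)
  53÷1 = 53 each, +1 to first 0

Closure order: Fernhollow, Elkhorn, Greywater, Hollowpine
Last habitat: Cedarfen with 89 animals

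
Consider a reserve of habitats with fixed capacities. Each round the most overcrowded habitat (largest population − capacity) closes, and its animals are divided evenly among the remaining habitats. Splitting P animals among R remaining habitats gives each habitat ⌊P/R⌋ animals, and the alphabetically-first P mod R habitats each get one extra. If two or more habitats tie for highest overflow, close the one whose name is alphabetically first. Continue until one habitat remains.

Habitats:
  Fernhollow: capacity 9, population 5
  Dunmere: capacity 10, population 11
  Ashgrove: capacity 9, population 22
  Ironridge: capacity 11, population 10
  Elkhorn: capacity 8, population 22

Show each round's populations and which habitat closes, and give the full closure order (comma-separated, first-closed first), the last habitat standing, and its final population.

Round 1: Ashgrove=22 Dunmere=11 Elkhorn=22 Fernhollow=5 Ironridge=10 → close Elkhorn (overflow 14)
  22÷4 = 5 each, +1 to first 2
Round 2: Ashgrove=28 Dunmere=17 Fernhollow=10 Ironridge=15 → close Ashgrove (overflow 19)
  28÷3 = 9 each, +1 to first 1
Round 3: Dunmere=27 Fernhollow=19 Ironridge=24 → close Dunmere (overflow 17)
  27÷2 = 13 each, +1 to first 1
Round 4: Fernhollow=33 Ironridge=37 → close Ironridge (overflow 26)
  37÷1 = 37 each, +1 to first 0

Closure order: Elkhorn, Ashgrove, Dunmere, Ironridge
Last habitat: Fernhollow with 70 animals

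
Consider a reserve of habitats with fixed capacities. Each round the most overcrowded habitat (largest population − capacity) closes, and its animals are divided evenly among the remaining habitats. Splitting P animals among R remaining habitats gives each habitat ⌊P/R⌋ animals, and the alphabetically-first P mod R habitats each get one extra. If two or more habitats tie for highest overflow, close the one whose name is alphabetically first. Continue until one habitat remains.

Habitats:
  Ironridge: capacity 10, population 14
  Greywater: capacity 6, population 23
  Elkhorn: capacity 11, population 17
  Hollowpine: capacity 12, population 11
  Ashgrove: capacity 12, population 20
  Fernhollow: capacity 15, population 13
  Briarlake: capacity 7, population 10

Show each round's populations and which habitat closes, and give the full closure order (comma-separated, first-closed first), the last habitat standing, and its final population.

Closure order: Greywater, Ashgrove, Elkhorn, Briarlake, Ironridge, Fernhollow
Last habitat: Hollowpine with 108 animals

Round 1: Ashgrove=20 Briarlake=10 Elkhorn=17 Fernhollow=13 Greywater=23 Hollowpine=11 Ironridge=14 → close Greywater (overflow 17)
  23÷6 = 3 each, +1 to first 5
Round 2: Ashgrove=24 Briarlake=14 Elkhorn=21 Fernhollow=17 Hollowpine=15 Ironridge=17 → close Ashgrove (overflow 12)
  24÷5 = 4 each, +1 to first 4
Round 3: Briarlake=19 Elkhorn=26 Fernhollow=22 Hollowpine=20 Ironridge=21 → close Elkhorn (overflow 15)
  26÷4 = 6 each, +1 to first 2
Round 4: Briarlake=26 Fernhollow=29 Hollowpine=26 Ironridge=27 → close Briarlake (overflow 19)
  26÷3 = 8 each, +1 to first 2
Round 5: Fernhollow=38 Hollowpine=35 Ironridge=35 → close Ironridge (overflow 25)
  35÷2 = 17 each, +1 to first 1
Round 6: Fernhollow=56 Hollowpine=52 → close Fernhollow (overflow 41)
  56÷1 = 56 each, +1 to first 0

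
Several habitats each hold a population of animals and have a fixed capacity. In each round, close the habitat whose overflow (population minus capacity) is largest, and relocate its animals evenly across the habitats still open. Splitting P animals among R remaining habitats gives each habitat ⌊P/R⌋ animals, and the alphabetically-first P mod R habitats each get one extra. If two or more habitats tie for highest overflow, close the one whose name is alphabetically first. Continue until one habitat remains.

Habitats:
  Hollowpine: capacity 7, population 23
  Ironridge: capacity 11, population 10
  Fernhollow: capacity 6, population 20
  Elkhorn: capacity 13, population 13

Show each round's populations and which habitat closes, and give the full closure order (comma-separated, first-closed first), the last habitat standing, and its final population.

Closure order: Hollowpine, Fernhollow, Elkhorn
Last habitat: Ironridge with 66 animals

Round 1: Elkhorn=13 Fernhollow=20 Hollowpine=23 Ironridge=10 → close Hollowpine (overflow 16)
  23÷3 = 7 each, +1 to first 2
Round 2: Elkhorn=21 Fernhollow=28 Ironridge=17 → close Fernhollow (overflow 22)
  28÷2 = 14 each, +1 to first 0
Round 3: Elkhorn=35 Ironridge=31 → close Elkhorn (overflow 22)
  35÷1 = 35 each, +1 to first 0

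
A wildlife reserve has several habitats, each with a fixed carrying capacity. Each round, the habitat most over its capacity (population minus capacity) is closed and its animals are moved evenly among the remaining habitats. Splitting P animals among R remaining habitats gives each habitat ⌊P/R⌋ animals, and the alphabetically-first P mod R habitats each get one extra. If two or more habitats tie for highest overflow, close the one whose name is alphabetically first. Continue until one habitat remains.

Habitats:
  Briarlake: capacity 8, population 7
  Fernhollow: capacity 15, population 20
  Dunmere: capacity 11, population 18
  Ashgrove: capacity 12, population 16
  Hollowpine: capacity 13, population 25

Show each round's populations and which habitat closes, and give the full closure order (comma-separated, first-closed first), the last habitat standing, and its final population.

Closure order: Hollowpine, Dunmere, Ashgrove, Fernhollow
Last habitat: Briarlake with 86 animals

Round 1: Ashgrove=16 Briarlake=7 Dunmere=18 Fernhollow=20 Hollowpine=25 → close Hollowpine (overflow 12)
  25÷4 = 6 each, +1 to first 1
Round 2: Ashgrove=23 Briarlake=13 Dunmere=24 Fernhollow=26 → close Dunmere (overflow 13)
  24÷3 = 8 each, +1 to first 0
Round 3: Ashgrove=31 Briarlake=21 Fernhollow=34 → close Ashgrove (overflow 19)
  31÷2 = 15 each, +1 to first 1
Round 4: Briarlake=37 Fernhollow=49 → close Fernhollow (overflow 34)
  49÷1 = 49 each, +1 to first 0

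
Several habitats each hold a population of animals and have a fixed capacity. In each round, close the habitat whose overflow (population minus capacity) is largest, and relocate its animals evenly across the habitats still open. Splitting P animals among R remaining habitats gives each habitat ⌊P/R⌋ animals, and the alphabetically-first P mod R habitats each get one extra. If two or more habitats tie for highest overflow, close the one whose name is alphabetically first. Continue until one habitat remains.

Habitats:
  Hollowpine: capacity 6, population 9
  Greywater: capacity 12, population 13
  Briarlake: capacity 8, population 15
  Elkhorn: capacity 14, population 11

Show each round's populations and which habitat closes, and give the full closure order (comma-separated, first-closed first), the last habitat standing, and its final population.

Closure order: Briarlake, Hollowpine, Greywater
Last habitat: Elkhorn with 48 animals

Round 1: Briarlake=15 Elkhorn=11 Greywater=13 Hollowpine=9 → close Briarlake (overflow 7)
  15÷3 = 5 each, +1 to first 0
Round 2: Elkhorn=16 Greywater=18 Hollowpine=14 → close Hollowpine (overflow 8)
  14÷2 = 7 each, +1 to first 0
Round 3: Elkhorn=23 Greywater=25 → close Greywater (overflow 13)
  25÷1 = 25 each, +1 to first 0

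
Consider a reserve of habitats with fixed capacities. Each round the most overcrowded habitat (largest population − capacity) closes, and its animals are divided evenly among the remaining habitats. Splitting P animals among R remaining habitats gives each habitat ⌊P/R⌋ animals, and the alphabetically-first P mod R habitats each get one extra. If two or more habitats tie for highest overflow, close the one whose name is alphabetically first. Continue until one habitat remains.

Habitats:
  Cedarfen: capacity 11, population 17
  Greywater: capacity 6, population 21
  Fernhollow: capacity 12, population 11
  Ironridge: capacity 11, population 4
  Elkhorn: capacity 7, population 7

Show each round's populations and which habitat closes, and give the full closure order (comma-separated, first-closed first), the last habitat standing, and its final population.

Round 1: Cedarfen=17 Elkhorn=7 Fernhollow=11 Greywater=21 Ironridge=4 → close Greywater (overflow 15)
  21÷4 = 5 each, +1 to first 1
Round 2: Cedarfen=23 Elkhorn=12 Fernhollow=16 Ironridge=9 → close Cedarfen (overflow 12)
  23÷3 = 7 each, +1 to first 2
Round 3: Elkhorn=20 Fernhollow=24 Ironridge=16 → close Elkhorn (overflow 13)
  20÷2 = 10 each, +1 to first 0
Round 4: Fernhollow=34 Ironridge=26 → close Fernhollow (overflow 22)
  34÷1 = 34 each, +1 to first 0

Closure order: Greywater, Cedarfen, Elkhorn, Fernhollow
Last habitat: Ironridge with 60 animals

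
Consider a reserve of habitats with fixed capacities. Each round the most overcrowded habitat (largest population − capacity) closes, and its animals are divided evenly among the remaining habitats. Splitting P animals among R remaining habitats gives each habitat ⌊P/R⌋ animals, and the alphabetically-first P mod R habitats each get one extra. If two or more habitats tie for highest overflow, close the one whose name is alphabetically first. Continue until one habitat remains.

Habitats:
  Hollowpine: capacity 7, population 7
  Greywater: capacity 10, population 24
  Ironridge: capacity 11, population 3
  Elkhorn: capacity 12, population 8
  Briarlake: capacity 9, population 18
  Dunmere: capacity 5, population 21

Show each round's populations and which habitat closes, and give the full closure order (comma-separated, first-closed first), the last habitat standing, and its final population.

Closure order: Dunmere, Greywater, Briarlake, Hollowpine, Elkhorn
Last habitat: Ironridge with 81 animals

Round 1: Briarlake=18 Dunmere=21 Elkhorn=8 Greywater=24 Hollowpine=7 Ironridge=3 → close Dunmere (overflow 16)
  21÷5 = 4 each, +1 to first 1
Round 2: Briarlake=23 Elkhorn=12 Greywater=28 Hollowpine=11 Ironridge=7 → close Greywater (overflow 18)
  28÷4 = 7 each, +1 to first 0
Round 3: Briarlake=30 Elkhorn=19 Hollowpine=18 Ironridge=14 → close Briarlake (overflow 21)
  30÷3 = 10 each, +1 to first 0
Round 4: Elkhorn=29 Hollowpine=28 Ironridge=24 → close Hollowpine (overflow 21)
  28÷2 = 14 each, +1 to first 0
Round 5: Elkhorn=43 Ironridge=38 → close Elkhorn (overflow 31)
  43÷1 = 43 each, +1 to first 0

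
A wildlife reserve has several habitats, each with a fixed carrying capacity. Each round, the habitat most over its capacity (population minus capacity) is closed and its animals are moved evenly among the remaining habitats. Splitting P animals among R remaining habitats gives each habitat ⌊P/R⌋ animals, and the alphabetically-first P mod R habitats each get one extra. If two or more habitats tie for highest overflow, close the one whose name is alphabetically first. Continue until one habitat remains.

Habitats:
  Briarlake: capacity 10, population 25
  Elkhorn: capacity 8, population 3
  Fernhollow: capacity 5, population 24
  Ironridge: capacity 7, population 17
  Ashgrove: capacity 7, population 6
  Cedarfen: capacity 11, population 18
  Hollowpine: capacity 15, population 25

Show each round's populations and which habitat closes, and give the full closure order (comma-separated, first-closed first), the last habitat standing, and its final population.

Round 1: Ashgrove=6 Briarlake=25 Cedarfen=18 Elkhorn=3 Fernhollow=24 Hollowpine=25 Ironridge=17 → close Fernhollow (overflow 19)
  24÷6 = 4 each, +1 to first 0
Round 2: Ashgrove=10 Briarlake=29 Cedarfen=22 Elkhorn=7 Hollowpine=29 Ironridge=21 → close Briarlake (overflow 19)
  29÷5 = 5 each, +1 to first 4
Round 3: Ashgrove=16 Cedarfen=28 Elkhorn=13 Hollowpine=35 Ironridge=26 → close Hollowpine (overflow 20)
  35÷4 = 8 each, +1 to first 3
Round 4: Ashgrove=25 Cedarfen=37 Elkhorn=22 Ironridge=34 → close Ironridge (overflow 27)
  34÷3 = 11 each, +1 to first 1
Round 5: Ashgrove=37 Cedarfen=48 Elkhorn=33 → close Cedarfen (overflow 37)
  48÷2 = 24 each, +1 to first 0
Round 6: Ashgrove=61 Elkhorn=57 → close Ashgrove (overflow 54)
  61÷1 = 61 each, +1 to first 0

Closure order: Fernhollow, Briarlake, Hollowpine, Ironridge, Cedarfen, Ashgrove
Last habitat: Elkhorn with 118 animals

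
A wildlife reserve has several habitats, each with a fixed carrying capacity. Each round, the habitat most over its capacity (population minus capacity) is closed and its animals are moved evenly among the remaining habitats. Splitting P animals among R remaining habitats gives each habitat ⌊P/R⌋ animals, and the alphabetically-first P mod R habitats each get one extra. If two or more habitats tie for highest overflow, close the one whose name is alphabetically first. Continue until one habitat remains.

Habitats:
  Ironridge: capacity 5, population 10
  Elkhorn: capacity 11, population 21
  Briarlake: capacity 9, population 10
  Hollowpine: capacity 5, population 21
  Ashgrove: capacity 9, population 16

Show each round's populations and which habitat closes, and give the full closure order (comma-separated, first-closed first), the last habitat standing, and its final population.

Round 1: Ashgrove=16 Briarlake=10 Elkhorn=21 Hollowpine=21 Ironridge=10 → close Hollowpine (overflow 16)
  21÷4 = 5 each, +1 to first 1
Round 2: Ashgrove=22 Briarlake=15 Elkhorn=26 Ironridge=15 → close Elkhorn (overflow 15)
  26÷3 = 8 each, +1 to first 2
Round 3: Ashgrove=31 Briarlake=24 Ironridge=23 → close Ashgrove (overflow 22)
  31÷2 = 15 each, +1 to first 1
Round 4: Briarlake=40 Ironridge=38 → close Ironridge (overflow 33)
  38÷1 = 38 each, +1 to first 0

Closure order: Hollowpine, Elkhorn, Ashgrove, Ironridge
Last habitat: Briarlake with 78 animals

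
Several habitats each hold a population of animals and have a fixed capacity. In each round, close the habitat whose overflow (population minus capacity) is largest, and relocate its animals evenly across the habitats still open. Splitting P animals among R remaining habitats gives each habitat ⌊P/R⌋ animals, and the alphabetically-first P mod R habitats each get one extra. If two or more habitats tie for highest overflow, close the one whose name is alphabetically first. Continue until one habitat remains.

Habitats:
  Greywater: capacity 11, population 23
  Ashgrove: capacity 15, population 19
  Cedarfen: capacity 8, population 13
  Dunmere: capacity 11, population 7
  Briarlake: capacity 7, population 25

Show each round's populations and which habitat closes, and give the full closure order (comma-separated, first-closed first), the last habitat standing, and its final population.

Closure order: Briarlake, Greywater, Ashgrove, Cedarfen
Last habitat: Dunmere with 87 animals

Round 1: Ashgrove=19 Briarlake=25 Cedarfen=13 Dunmere=7 Greywater=23 → close Briarlake (overflow 18)
  25÷4 = 6 each, +1 to first 1
Round 2: Ashgrove=26 Cedarfen=19 Dunmere=13 Greywater=29 → close Greywater (overflow 18)
  29÷3 = 9 each, +1 to first 2
Round 3: Ashgrove=36 Cedarfen=29 Dunmere=22 → close Ashgrove (overflow 21)
  36÷2 = 18 each, +1 to first 0
Round 4: Cedarfen=47 Dunmere=40 → close Cedarfen (overflow 39)
  47÷1 = 47 each, +1 to first 0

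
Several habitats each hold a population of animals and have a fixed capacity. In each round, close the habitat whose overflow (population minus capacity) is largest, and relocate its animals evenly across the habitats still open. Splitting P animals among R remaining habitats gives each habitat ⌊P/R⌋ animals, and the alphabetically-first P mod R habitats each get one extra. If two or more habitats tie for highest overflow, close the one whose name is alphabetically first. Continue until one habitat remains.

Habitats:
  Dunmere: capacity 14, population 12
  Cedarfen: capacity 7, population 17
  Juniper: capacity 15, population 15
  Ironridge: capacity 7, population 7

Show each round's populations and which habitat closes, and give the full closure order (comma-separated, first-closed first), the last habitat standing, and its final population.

Round 1: Cedarfen=17 Dunmere=12 Ironridge=7 Juniper=15 → close Cedarfen (overflow 10)
  17÷3 = 5 each, +1 to first 2
Round 2: Dunmere=18 Ironridge=13 Juniper=20 → close Ironridge (overflow 6)
  13÷2 = 6 each, +1 to first 1
Round 3: Dunmere=25 Juniper=26 → close Dunmere (overflow 11)
  25÷1 = 25 each, +1 to first 0

Closure order: Cedarfen, Ironridge, Dunmere
Last habitat: Juniper with 51 animals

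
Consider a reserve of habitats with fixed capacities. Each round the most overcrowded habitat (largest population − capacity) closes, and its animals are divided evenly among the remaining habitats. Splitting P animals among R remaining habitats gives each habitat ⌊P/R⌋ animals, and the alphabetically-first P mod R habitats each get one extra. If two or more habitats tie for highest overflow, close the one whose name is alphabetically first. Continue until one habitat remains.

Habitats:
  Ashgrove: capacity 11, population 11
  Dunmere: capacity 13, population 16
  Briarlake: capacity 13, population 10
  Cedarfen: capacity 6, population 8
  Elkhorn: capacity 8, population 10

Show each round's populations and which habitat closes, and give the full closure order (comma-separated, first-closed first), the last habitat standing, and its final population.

Round 1: Ashgrove=11 Briarlake=10 Cedarfen=8 Dunmere=16 Elkhorn=10 → close Dunmere (overflow 3)
  16÷4 = 4 each, +1 to first 0
Round 2: Ashgrove=15 Briarlake=14 Cedarfen=12 Elkhorn=14 → close Cedarfen (overflow 6)
  12÷3 = 4 each, +1 to first 0
Round 3: Ashgrove=19 Briarlake=18 Elkhorn=18 → close Elkhorn (overflow 10)
  18÷2 = 9 each, +1 to first 0
Round 4: Ashgrove=28 Briarlake=27 → close Ashgrove (overflow 17)
  28÷1 = 28 each, +1 to first 0

Closure order: Dunmere, Cedarfen, Elkhorn, Ashgrove
Last habitat: Briarlake with 55 animals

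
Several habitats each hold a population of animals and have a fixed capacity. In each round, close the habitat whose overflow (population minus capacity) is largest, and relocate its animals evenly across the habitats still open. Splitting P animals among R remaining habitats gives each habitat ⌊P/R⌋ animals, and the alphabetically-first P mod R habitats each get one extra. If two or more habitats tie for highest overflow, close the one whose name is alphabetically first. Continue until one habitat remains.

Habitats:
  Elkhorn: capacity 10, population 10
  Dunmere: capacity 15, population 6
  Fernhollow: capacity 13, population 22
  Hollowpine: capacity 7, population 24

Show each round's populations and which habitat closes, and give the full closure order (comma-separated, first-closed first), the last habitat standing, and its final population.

Round 1: Dunmere=6 Elkhorn=10 Fernhollow=22 Hollowpine=24 → close Hollowpine (overflow 17)
  24÷3 = 8 each, +1 to first 0
Round 2: Dunmere=14 Elkhorn=18 Fernhollow=30 → close Fernhollow (overflow 17)
  30÷2 = 15 each, +1 to first 0
Round 3: Dunmere=29 Elkhorn=33 → close Elkhorn (overflow 23)
  33÷1 = 33 each, +1 to first 0

Closure order: Hollowpine, Fernhollow, Elkhorn
Last habitat: Dunmere with 62 animals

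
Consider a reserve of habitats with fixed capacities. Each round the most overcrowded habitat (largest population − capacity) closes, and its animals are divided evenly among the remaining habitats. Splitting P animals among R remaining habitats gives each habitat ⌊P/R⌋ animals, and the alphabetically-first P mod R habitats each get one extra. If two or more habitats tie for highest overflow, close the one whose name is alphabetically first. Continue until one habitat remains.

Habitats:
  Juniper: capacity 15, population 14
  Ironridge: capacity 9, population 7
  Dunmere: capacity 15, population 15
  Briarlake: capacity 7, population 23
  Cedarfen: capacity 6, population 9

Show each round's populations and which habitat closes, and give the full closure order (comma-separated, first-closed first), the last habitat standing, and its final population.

Closure order: Briarlake, Cedarfen, Dunmere, Ironridge
Last habitat: Juniper with 68 animals

Round 1: Briarlake=23 Cedarfen=9 Dunmere=15 Ironridge=7 Juniper=14 → close Briarlake (overflow 16)
  23÷4 = 5 each, +1 to first 3
Round 2: Cedarfen=15 Dunmere=21 Ironridge=13 Juniper=19 → close Cedarfen (overflow 9)
  15÷3 = 5 each, +1 to first 0
Round 3: Dunmere=26 Ironridge=18 Juniper=24 → close Dunmere (overflow 11)
  26÷2 = 13 each, +1 to first 0
Round 4: Ironridge=31 Juniper=37 → close Ironridge (overflow 22)
  31÷1 = 31 each, +1 to first 0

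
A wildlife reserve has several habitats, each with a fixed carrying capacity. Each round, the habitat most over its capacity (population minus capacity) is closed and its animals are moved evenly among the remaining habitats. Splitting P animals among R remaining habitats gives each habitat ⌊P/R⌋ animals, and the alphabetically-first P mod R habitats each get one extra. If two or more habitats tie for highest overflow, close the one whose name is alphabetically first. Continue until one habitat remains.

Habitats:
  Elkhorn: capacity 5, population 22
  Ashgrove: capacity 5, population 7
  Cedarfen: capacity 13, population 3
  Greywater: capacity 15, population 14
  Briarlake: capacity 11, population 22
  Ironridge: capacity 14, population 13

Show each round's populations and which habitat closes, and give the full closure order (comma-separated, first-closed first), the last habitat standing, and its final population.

Closure order: Elkhorn, Briarlake, Ashgrove, Greywater, Ironridge
Last habitat: Cedarfen with 81 animals

Round 1: Ashgrove=7 Briarlake=22 Cedarfen=3 Elkhorn=22 Greywater=14 Ironridge=13 → close Elkhorn (overflow 17)
  22÷5 = 4 each, +1 to first 2
Round 2: Ashgrove=12 Briarlake=27 Cedarfen=7 Greywater=18 Ironridge=17 → close Briarlake (overflow 16)
  27÷4 = 6 each, +1 to first 3
Round 3: Ashgrove=19 Cedarfen=14 Greywater=25 Ironridge=23 → close Ashgrove (overflow 14)
  19÷3 = 6 each, +1 to first 1
Round 4: Cedarfen=21 Greywater=31 Ironridge=29 → close Greywater (overflow 16)
  31÷2 = 15 each, +1 to first 1
Round 5: Cedarfen=37 Ironridge=44 → close Ironridge (overflow 30)
  44÷1 = 44 each, +1 to first 0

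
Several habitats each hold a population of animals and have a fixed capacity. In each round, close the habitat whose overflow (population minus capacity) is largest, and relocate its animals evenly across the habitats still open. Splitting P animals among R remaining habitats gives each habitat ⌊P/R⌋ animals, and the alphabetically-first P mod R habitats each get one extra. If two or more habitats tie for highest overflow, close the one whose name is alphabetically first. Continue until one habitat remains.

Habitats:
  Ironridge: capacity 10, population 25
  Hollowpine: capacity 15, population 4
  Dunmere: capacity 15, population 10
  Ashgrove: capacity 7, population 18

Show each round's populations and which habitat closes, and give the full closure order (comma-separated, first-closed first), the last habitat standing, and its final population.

Closure order: Ironridge, Ashgrove, Dunmere
Last habitat: Hollowpine with 57 animals

Round 1: Ashgrove=18 Dunmere=10 Hollowpine=4 Ironridge=25 → close Ironridge (overflow 15)
  25÷3 = 8 each, +1 to first 1
Round 2: Ashgrove=27 Dunmere=18 Hollowpine=12 → close Ashgrove (overflow 20)
  27÷2 = 13 each, +1 to first 1
Round 3: Dunmere=32 Hollowpine=25 → close Dunmere (overflow 17)
  32÷1 = 32 each, +1 to first 0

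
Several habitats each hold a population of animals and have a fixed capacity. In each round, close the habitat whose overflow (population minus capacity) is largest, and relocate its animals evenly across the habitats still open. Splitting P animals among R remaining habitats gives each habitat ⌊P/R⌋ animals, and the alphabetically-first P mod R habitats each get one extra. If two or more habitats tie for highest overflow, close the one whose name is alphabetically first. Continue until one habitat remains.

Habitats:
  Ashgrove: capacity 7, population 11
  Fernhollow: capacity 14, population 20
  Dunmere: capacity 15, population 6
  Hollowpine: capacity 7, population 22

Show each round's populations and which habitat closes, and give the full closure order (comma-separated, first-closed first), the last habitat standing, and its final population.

Closure order: Hollowpine, Fernhollow, Ashgrove
Last habitat: Dunmere with 59 animals

Round 1: Ashgrove=11 Dunmere=6 Fernhollow=20 Hollowpine=22 → close Hollowpine (overflow 15)
  22÷3 = 7 each, +1 to first 1
Round 2: Ashgrove=19 Dunmere=13 Fernhollow=27 → close Fernhollow (overflow 13)
  27÷2 = 13 each, +1 to first 1
Round 3: Ashgrove=33 Dunmere=26 → close Ashgrove (overflow 26)
  33÷1 = 33 each, +1 to first 0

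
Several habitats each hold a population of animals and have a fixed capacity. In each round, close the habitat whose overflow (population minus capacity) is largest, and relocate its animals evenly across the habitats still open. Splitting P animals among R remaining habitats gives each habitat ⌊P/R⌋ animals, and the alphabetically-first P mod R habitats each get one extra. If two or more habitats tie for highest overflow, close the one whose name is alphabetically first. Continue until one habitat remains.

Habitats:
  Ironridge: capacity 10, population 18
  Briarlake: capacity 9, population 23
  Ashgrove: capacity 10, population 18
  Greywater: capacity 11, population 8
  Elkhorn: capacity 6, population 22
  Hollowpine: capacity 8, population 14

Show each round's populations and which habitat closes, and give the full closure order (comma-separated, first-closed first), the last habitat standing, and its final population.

Round 1: Ashgrove=18 Briarlake=23 Elkhorn=22 Greywater=8 Hollowpine=14 Ironridge=18 → close Elkhorn (overflow 16)
  22÷5 = 4 each, +1 to first 2
Round 2: Ashgrove=23 Briarlake=28 Greywater=12 Hollowpine=18 Ironridge=22 → close Briarlake (overflow 19)
  28÷4 = 7 each, +1 to first 0
Round 3: Ashgrove=30 Greywater=19 Hollowpine=25 Ironridge=29 → close Ashgrove (overflow 20)
  30÷3 = 10 each, +1 to first 0
Round 4: Greywater=29 Hollowpine=35 Ironridge=39 → close Ironridge (overflow 29)
  39÷2 = 19 each, +1 to first 1
Round 5: Greywater=49 Hollowpine=54 → close Hollowpine (overflow 46)
  54÷1 = 54 each, +1 to first 0

Closure order: Elkhorn, Briarlake, Ashgrove, Ironridge, Hollowpine
Last habitat: Greywater with 103 animals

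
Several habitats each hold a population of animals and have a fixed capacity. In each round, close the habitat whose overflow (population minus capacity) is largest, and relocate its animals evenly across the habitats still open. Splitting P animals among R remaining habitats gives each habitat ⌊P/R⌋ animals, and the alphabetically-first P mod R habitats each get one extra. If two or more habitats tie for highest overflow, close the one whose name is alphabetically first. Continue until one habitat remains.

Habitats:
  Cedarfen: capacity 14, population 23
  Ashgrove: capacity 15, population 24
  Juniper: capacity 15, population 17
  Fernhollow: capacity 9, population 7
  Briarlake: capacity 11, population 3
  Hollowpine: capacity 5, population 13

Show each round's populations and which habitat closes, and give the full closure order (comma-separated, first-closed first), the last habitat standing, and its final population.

Round 1: Ashgrove=24 Briarlake=3 Cedarfen=23 Fernhollow=7 Hollowpine=13 Juniper=17 → close Ashgrove (overflow 9)
  24÷5 = 4 each, +1 to first 4
Round 2: Briarlake=8 Cedarfen=28 Fernhollow=12 Hollowpine=18 Juniper=21 → close Cedarfen (overflow 14)
  28÷4 = 7 each, +1 to first 0
Round 3: Briarlake=15 Fernhollow=19 Hollowpine=25 Juniper=28 → close Hollowpine (overflow 20)
  25÷3 = 8 each, +1 to first 1
Round 4: Briarlake=24 Fernhollow=27 Juniper=36 → close Juniper (overflow 21)
  36÷2 = 18 each, +1 to first 0
Round 5: Briarlake=42 Fernhollow=45 → close Fernhollow (overflow 36)
  45÷1 = 45 each, +1 to first 0

Closure order: Ashgrove, Cedarfen, Hollowpine, Juniper, Fernhollow
Last habitat: Briarlake with 87 animals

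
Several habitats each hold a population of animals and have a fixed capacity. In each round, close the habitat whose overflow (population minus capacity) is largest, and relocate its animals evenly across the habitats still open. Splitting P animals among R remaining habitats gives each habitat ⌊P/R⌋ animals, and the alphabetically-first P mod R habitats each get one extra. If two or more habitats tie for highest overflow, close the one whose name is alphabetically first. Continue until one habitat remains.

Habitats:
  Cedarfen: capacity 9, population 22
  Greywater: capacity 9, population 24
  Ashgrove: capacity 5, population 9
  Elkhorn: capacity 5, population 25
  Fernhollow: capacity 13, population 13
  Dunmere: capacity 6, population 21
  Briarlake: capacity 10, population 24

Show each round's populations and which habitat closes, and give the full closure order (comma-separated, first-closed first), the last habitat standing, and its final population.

Closure order: Elkhorn, Dunmere, Greywater, Briarlake, Cedarfen, Ashgrove
Last habitat: Fernhollow with 138 animals

Round 1: Ashgrove=9 Briarlake=24 Cedarfen=22 Dunmere=21 Elkhorn=25 Fernhollow=13 Greywater=24 → close Elkhorn (overflow 20)
  25÷6 = 4 each, +1 to first 1
Round 2: Ashgrove=14 Briarlake=28 Cedarfen=26 Dunmere=25 Fernhollow=17 Greywater=28 → close Dunmere (overflow 19)
  25÷5 = 5 each, +1 to first 0
Round 3: Ashgrove=19 Briarlake=33 Cedarfen=31 Fernhollow=22 Greywater=33 → close Greywater (overflow 24)
  33÷4 = 8 each, +1 to first 1
Round 4: Ashgrove=28 Briarlake=41 Cedarfen=39 Fernhollow=30 → close Briarlake (overflow 31)
  41÷3 = 13 each, +1 to first 2
Round 5: Ashgrove=42 Cedarfen=53 Fernhollow=43 → close Cedarfen (overflow 44)
  53÷2 = 26 each, +1 to first 1
Round 6: Ashgrove=69 Fernhollow=69 → close Ashgrove (overflow 64)
  69÷1 = 69 each, +1 to first 0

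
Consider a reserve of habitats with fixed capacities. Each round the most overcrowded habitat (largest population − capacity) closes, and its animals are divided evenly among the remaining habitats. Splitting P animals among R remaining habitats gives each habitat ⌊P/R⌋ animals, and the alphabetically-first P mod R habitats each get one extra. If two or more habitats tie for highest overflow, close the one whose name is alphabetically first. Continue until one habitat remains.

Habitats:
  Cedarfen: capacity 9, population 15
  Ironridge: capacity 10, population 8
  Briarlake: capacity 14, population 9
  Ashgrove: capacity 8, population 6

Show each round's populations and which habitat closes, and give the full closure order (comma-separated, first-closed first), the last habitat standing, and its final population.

Round 1: Ashgrove=6 Briarlake=9 Cedarfen=15 Ironridge=8 → close Cedarfen (overflow 6)
  15÷3 = 5 each, +1 to first 0
Round 2: Ashgrove=11 Briarlake=14 Ironridge=13 → close Ashgrove (overflow 3)
  11÷2 = 5 each, +1 to first 1
Round 3: Briarlake=20 Ironridge=18 → close Ironridge (overflow 8)
  18÷1 = 18 each, +1 to first 0

Closure order: Cedarfen, Ashgrove, Ironridge
Last habitat: Briarlake with 38 animals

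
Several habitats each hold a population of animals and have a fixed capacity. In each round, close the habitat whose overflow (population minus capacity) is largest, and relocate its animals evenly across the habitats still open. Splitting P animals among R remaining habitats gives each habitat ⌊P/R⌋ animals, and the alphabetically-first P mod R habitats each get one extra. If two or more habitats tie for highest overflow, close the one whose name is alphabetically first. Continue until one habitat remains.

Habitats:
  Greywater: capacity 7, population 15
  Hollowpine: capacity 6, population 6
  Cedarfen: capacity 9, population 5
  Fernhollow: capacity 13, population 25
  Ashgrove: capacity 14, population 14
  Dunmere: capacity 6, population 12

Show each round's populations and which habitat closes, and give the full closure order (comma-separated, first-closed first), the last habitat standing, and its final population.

Closure order: Fernhollow, Greywater, Dunmere, Ashgrove, Hollowpine
Last habitat: Cedarfen with 77 animals

Round 1: Ashgrove=14 Cedarfen=5 Dunmere=12 Fernhollow=25 Greywater=15 Hollowpine=6 → close Fernhollow (overflow 12)
  25÷5 = 5 each, +1 to first 0
Round 2: Ashgrove=19 Cedarfen=10 Dunmere=17 Greywater=20 Hollowpine=11 → close Greywater (overflow 13)
  20÷4 = 5 each, +1 to first 0
Round 3: Ashgrove=24 Cedarfen=15 Dunmere=22 Hollowpine=16 → close Dunmere (overflow 16)
  22÷3 = 7 each, +1 to first 1
Round 4: Ashgrove=32 Cedarfen=22 Hollowpine=23 → close Ashgrove (overflow 18)
  32÷2 = 16 each, +1 to first 0
Round 5: Cedarfen=38 Hollowpine=39 → close Hollowpine (overflow 33)
  39÷1 = 39 each, +1 to first 0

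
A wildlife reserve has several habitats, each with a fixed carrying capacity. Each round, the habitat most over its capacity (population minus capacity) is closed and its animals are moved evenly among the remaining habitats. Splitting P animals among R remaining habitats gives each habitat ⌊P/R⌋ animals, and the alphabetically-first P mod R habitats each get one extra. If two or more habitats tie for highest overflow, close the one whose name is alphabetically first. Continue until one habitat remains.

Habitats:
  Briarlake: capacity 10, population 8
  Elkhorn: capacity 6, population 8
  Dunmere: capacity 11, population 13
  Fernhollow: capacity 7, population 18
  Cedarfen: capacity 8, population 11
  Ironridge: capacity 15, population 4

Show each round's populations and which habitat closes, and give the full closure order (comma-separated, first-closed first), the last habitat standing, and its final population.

Closure order: Fernhollow, Cedarfen, Dunmere, Elkhorn, Briarlake
Last habitat: Ironridge with 62 animals

Round 1: Briarlake=8 Cedarfen=11 Dunmere=13 Elkhorn=8 Fernhollow=18 Ironridge=4 → close Fernhollow (overflow 11)
  18÷5 = 3 each, +1 to first 3
Round 2: Briarlake=12 Cedarfen=15 Dunmere=17 Elkhorn=11 Ironridge=7 → close Cedarfen (overflow 7)
  15÷4 = 3 each, +1 to first 3
Round 3: Briarlake=16 Dunmere=21 Elkhorn=15 Ironridge=10 → close Dunmere (overflow 10)
  21÷3 = 7 each, +1 to first 0
Round 4: Briarlake=23 Elkhorn=22 Ironridge=17 → close Elkhorn (overflow 16)
  22÷2 = 11 each, +1 to first 0
Round 5: Briarlake=34 Ironridge=28 → close Briarlake (overflow 24)
  34÷1 = 34 each, +1 to first 0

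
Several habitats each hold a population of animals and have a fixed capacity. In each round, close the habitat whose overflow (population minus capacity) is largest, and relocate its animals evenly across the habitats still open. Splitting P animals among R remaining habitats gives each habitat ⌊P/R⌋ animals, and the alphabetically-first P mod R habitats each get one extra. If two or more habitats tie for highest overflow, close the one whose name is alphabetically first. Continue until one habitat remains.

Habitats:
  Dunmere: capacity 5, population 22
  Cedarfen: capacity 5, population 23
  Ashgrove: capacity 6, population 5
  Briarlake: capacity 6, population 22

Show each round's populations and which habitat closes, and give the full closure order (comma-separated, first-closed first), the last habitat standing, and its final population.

Round 1: Ashgrove=5 Briarlake=22 Cedarfen=23 Dunmere=22 → close Cedarfen (overflow 18)
  23÷3 = 7 each, +1 to first 2
Round 2: Ashgrove=13 Briarlake=30 Dunmere=29 → close Briarlake (overflow 24)
  30÷2 = 15 each, +1 to first 0
Round 3: Ashgrove=28 Dunmere=44 → close Dunmere (overflow 39)
  44÷1 = 44 each, +1 to first 0

Closure order: Cedarfen, Briarlake, Dunmere
Last habitat: Ashgrove with 72 animals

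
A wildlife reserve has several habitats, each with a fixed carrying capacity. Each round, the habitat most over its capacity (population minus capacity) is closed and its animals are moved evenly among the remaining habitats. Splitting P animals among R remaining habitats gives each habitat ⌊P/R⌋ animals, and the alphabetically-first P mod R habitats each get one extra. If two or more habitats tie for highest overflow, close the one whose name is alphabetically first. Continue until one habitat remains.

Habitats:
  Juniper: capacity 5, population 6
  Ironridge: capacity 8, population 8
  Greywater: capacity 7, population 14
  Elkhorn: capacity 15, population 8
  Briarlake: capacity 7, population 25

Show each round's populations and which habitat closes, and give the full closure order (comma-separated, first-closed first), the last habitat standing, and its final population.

Round 1: Briarlake=25 Elkhorn=8 Greywater=14 Ironridge=8 Juniper=6 → close Briarlake (overflow 18)
  25÷4 = 6 each, +1 to first 1
Round 2: Elkhorn=15 Greywater=20 Ironridge=14 Juniper=12 → close Greywater (overflow 13)
  20÷3 = 6 each, +1 to first 2
Round 3: Elkhorn=22 Ironridge=21 Juniper=18 → close Ironridge (overflow 13)
  21÷2 = 10 each, +1 to first 1
Round 4: Elkhorn=33 Juniper=28 → close Juniper (overflow 23)
  28÷1 = 28 each, +1 to first 0

Closure order: Briarlake, Greywater, Ironridge, Juniper
Last habitat: Elkhorn with 61 animals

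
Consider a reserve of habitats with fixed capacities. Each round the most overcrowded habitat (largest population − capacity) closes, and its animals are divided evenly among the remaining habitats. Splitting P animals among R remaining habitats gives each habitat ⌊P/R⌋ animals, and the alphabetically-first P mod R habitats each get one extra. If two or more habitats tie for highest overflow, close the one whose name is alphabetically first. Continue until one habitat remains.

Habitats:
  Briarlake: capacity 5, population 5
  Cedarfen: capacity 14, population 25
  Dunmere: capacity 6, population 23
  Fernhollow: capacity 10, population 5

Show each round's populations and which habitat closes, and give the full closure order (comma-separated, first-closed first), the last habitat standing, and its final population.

Closure order: Dunmere, Cedarfen, Briarlake
Last habitat: Fernhollow with 58 animals

Round 1: Briarlake=5 Cedarfen=25 Dunmere=23 Fernhollow=5 → close Dunmere (overflow 17)
  23÷3 = 7 each, +1 to first 2
Round 2: Briarlake=13 Cedarfen=33 Fernhollow=12 → close Cedarfen (overflow 19)
  33÷2 = 16 each, +1 to first 1
Round 3: Briarlake=30 Fernhollow=28 → close Briarlake (overflow 25)
  30÷1 = 30 each, +1 to first 0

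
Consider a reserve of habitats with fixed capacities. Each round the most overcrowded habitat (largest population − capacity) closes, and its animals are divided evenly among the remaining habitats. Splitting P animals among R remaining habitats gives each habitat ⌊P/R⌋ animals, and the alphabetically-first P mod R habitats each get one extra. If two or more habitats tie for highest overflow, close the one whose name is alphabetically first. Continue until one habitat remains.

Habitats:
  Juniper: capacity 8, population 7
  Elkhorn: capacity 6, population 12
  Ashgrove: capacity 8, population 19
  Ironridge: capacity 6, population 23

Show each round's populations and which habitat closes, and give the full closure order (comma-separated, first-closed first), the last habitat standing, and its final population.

Closure order: Ironridge, Ashgrove, Elkhorn
Last habitat: Juniper with 61 animals

Round 1: Ashgrove=19 Elkhorn=12 Ironridge=23 Juniper=7 → close Ironridge (overflow 17)
  23÷3 = 7 each, +1 to first 2
Round 2: Ashgrove=27 Elkhorn=20 Juniper=14 → close Ashgrove (overflow 19)
  27÷2 = 13 each, +1 to first 1
Round 3: Elkhorn=34 Juniper=27 → close Elkhorn (overflow 28)
  34÷1 = 34 each, +1 to first 0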